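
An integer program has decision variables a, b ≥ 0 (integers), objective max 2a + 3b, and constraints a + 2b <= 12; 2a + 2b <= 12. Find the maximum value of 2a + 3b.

18

(a,b)=(0,6): 1·0+2·6=12≤12, 2·0+2·6=12≤12, objective 18.
(a,b)=(1,5): 1·1+2·5=11≤12, 2·1+2·5=12≤12, objective 17.
(a,b)=(0,5): 1·0+2·5=10≤12, 2·0+2·5=10≤12, objective 15.
The best lattice point is (0,6), giving 18.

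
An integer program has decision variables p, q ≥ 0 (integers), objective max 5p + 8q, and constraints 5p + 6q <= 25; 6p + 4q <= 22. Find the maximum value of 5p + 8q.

(p,q)=(0,4): 5·0+6·4=24≤25, 6·0+4·4=16≤22, objective 32.
(p,q)=(1,3): 5·1+6·3=23≤25, 6·1+4·3=18≤22, objective 29.
(p,q)=(0,3): 5·0+6·3=18≤25, 6·0+4·3=12≤22, objective 24.
The best lattice point is (0,4), giving 32.

32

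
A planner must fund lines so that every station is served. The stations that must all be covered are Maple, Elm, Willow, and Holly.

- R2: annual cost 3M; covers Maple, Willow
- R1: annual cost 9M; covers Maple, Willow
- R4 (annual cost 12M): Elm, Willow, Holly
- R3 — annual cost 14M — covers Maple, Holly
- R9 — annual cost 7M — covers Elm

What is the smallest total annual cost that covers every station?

This is a weighted set-cover instance.
Choose R2 and R4: together they cover Maple, Elm, Willow, Holly — every station.
Total annual cost: 3 + 12 = 15.
No cover costs less than 15.

15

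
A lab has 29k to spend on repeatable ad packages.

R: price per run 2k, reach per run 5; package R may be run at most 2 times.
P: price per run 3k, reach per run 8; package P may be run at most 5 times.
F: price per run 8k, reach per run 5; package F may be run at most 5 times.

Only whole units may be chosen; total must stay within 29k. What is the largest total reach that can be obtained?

55

P has the best ratio (8/3); taking only P gives at most 5×8 = 40 (stopped by the supply cap of 5).
Mixing does better — 2×R, 5×P, and 1×F: price 27 ≤ 29, reach 2·5 + 5·8 + 1·5 = 55.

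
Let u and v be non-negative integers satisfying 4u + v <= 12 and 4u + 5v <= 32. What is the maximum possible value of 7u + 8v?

48

The continuous relaxation peaks at (1.75, 5) with value 52.25; rounding to a feasible lattice point costs some objective.
(u,v)=(0,6): 4·0+1·6=6≤12, 4·0+5·6=30≤32, objective 48.
(u,v)=(1,5): 4·1+1·5=9≤12, 4·1+5·5=29≤32, objective 47.
(u,v)=(2,4): 4·2+1·4=12≤12, 4·2+5·4=28≤32, objective 46.
(u,v)=(0,5): 4·0+1·5=5≤12, 4·0+5·5=25≤32, objective 40.
Maximum is 48 at (u,v)=(0,6).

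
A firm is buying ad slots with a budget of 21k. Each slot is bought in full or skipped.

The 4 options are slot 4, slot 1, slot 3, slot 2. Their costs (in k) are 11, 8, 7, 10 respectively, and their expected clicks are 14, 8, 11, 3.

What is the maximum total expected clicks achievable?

25

Treat it as a binary knapsack problem.
Take slot 4 and slot 3: cost 11 + 7 = 18 ≤ 21, expected clicks 14 + 11 = 25.
No other feasible combination does better.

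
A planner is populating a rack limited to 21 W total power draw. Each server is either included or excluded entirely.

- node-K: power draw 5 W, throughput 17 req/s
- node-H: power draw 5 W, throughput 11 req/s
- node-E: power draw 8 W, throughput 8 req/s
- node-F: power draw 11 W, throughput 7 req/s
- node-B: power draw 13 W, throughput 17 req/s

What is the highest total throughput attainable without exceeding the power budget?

36

Take node-K, node-H, and node-E: power draw 5 + 5 + 8 = 18 ≤ 21, throughput 17 + 11 + 8 = 36.
No other feasible combination does better.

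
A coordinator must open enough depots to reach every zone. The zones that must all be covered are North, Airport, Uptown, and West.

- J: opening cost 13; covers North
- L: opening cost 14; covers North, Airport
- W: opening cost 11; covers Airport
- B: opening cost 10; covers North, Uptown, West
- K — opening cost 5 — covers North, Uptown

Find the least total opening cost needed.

This is a weighted set-cover instance.
The greedy cost-per-new-zone heuristic would pick K, B, and W for 26, but a cheaper cover exists.
Choose W and B: together they cover North, Airport, Uptown, West — every zone.
Total opening cost: 11 + 10 = 21.
No cover costs less than 21.

21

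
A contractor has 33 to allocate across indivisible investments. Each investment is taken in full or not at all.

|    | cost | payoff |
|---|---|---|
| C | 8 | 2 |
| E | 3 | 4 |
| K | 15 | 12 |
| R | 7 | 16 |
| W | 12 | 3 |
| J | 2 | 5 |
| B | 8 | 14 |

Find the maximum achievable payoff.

Treat it as a binary knapsack problem.
Allowing fractional choices, the relaxed optimum would be about 49.4, but investments are indivisible.
K + R + J + B: cost 15 + 7 + 2 + 8 = 32 ≤ 33, payoff 12 + 16 + 5 + 14 = 47.
E + K + R + B: cost 3 + 15 + 7 + 8 = 33 ≤ 33, payoff 4 + 12 + 16 + 14 = 46.
Best is K, R, J, and B with total payoff 47.

47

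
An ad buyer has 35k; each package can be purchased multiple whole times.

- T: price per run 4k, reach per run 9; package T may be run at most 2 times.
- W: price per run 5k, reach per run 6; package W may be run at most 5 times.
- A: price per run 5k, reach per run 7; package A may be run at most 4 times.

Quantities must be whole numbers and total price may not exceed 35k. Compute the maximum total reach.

52

T has the best ratio (9/4); taking only T gives at most 2×9 = 18 (stopped by the supply cap of 2).
Mixing does better — 2×T, 1×W, and 4×A: price 33 ≤ 35, reach 2·9 + 1·6 + 4·7 = 52.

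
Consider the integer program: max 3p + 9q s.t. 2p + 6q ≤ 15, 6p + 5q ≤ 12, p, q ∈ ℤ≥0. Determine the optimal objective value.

(p,q)=(0,2): 2·0+6·2=12≤15, 6·0+5·2=10≤12, objective 18.
(p,q)=(1,1): 2·1+6·1=8≤15, 6·1+5·1=11≤12, objective 12.
(p,q)=(0,1): 2·0+6·1=6≤15, 6·0+5·1=5≤12, objective 9.
The best lattice point is (0,2), giving 18.

18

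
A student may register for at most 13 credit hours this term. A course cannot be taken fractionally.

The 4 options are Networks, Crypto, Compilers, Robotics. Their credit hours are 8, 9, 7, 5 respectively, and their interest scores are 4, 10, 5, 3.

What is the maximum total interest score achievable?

10

Allowing fractional choices, the relaxed optimum would be about 12.9, but courses are indivisible.
Networks + Robotics: credit hours 8 + 5 = 13 ≤ 13, interest score 4 + 3 = 7.
Compilers + Robotics: credit hours 7 + 5 = 12 ≤ 13, interest score 5 + 3 = 8.
Crypto: credit hours 9 ≤ 13, interest score 10.
Best is Crypto with total interest score 10.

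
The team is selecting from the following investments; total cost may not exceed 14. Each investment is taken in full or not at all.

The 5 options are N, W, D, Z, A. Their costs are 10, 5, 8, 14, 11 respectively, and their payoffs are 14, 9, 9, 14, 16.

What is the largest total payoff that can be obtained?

W + D: cost 5 + 8 = 13 ≤ 14, payoff 9 + 9 = 18.
N: cost 10 ≤ 14, payoff 14.
A: cost 11 ≤ 14, payoff 16.
Best is W and D with total payoff 18.

18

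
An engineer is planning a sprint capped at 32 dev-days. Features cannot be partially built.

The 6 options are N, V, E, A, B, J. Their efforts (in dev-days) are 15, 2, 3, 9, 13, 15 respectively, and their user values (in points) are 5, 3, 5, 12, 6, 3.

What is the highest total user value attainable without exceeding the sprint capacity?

V + E + A + B: effort 2 + 3 + 9 + 13 = 27 ≤ 32, user value 3 + 5 + 12 + 6 = 26.
N + V + E + A: effort 15 + 2 + 3 + 9 = 29 ≤ 32, user value 5 + 3 + 5 + 12 = 25.
Best is V, E, A, and B with total user value 26.

26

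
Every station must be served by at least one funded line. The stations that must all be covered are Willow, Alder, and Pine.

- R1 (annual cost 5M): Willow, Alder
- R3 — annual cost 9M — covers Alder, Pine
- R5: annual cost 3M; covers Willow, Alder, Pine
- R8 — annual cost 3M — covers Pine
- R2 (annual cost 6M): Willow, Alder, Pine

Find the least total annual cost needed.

3

This is a weighted set-cover instance.
R5 alone covers Willow, Alder, Pine — every station.
Total annual cost: 3.
No cover costs less than 3.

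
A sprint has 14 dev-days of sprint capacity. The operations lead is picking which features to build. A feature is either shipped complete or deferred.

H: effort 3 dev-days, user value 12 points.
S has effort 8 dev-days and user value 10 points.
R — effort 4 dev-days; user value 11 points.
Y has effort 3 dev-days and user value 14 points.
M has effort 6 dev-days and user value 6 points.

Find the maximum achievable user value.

Allowing fractional choices, the relaxed optimum would be about 42.0, but features are indivisible.
H + S + Y: effort 3 + 8 + 3 = 14 ≤ 14, user value 12 + 10 + 14 = 36.
H + R + Y: effort 3 + 4 + 3 = 10 ≤ 14, user value 12 + 11 + 14 = 37.
Best is H, R, and Y with total user value 37.

37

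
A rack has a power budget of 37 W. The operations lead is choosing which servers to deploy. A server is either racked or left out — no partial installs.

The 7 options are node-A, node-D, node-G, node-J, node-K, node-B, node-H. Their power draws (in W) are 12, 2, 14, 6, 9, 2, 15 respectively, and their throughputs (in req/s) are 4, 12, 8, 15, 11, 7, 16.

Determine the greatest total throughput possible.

node-D + node-J + node-K + node-H: power draw 2 + 6 + 9 + 15 = 32 ≤ 37, throughput 12 + 15 + 11 + 16 = 54.
node-D + node-J + node-K + node-B + node-H: power draw 2 + 6 + 9 + 2 + 15 = 34 ≤ 37, throughput 12 + 15 + 11 + 7 + 16 = 61.
Best is node-D, node-J, node-K, node-B, and node-H with total throughput 61.

61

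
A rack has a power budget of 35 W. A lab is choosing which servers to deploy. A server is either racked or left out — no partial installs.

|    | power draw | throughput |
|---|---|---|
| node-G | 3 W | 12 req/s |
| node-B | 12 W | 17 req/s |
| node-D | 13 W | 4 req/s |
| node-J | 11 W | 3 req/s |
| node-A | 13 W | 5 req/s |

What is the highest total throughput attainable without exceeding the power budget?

34

Take node-G, node-B, and node-A: power draw 3 + 12 + 13 = 28 ≤ 35, throughput 12 + 17 + 5 = 34.
No other feasible combination does better.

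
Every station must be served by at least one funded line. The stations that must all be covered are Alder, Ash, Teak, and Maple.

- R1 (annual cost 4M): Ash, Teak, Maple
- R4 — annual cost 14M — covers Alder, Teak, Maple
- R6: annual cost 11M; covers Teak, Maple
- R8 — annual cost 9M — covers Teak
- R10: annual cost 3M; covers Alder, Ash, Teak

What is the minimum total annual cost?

Choose R1 and R10: together they cover Alder, Ash, Teak, Maple — every station.
Total annual cost: 4 + 3 = 7.

7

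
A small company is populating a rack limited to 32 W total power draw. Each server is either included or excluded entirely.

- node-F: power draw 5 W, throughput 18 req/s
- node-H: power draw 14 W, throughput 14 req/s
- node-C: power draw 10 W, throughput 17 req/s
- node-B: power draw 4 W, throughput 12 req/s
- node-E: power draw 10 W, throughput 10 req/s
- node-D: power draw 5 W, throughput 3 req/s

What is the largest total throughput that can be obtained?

node-F + node-C + node-B + node-E: power draw 5 + 10 + 4 + 10 = 29 ≤ 32, throughput 18 + 17 + 12 + 10 = 57.
node-F + node-C + node-B + node-D: power draw 5 + 10 + 4 + 5 = 24 ≤ 32, throughput 18 + 17 + 12 + 3 = 50.
Best is node-F, node-C, node-B, and node-E with total throughput 57.

57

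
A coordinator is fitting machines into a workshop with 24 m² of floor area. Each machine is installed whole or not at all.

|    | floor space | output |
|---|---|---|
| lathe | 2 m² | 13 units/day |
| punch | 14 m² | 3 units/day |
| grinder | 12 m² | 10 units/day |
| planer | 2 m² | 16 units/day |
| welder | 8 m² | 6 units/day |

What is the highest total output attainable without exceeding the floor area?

Take lathe, grinder, planer, and welder: floor space 2 + 12 + 2 + 8 = 24 ≤ 24, output 13 + 10 + 16 + 6 = 45.
No other feasible combination does better.

45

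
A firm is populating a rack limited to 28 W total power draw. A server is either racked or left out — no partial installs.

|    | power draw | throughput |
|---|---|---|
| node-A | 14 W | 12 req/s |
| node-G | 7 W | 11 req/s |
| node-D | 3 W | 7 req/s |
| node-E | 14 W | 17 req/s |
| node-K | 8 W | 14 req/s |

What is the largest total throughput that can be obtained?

38

Take node-D, node-E, and node-K: power draw 3 + 14 + 8 = 25 ≤ 28, throughput 7 + 17 + 14 = 38.
No other feasible combination does better.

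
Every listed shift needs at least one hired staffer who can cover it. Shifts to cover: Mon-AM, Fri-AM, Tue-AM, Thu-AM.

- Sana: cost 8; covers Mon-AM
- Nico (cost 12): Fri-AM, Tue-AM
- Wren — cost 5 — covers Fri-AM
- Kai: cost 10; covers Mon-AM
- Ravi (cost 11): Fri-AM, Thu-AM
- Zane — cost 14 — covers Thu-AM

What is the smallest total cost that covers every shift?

The greedy cost-per-new-shift heuristic would pick Wren, Sana, Ravi, and Nico for 36, but a cheaper cover exists.
Choose Sana, Nico, and Ravi: together they cover Mon-AM, Fri-AM, Tue-AM, Thu-AM — every shift.
Total cost: 8 + 12 + 11 = 31.
No cover costs less than 31.

31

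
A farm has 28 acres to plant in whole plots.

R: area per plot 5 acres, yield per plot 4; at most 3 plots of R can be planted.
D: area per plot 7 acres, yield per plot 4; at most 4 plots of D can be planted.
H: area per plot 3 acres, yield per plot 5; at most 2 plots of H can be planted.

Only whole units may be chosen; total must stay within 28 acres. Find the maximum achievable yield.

26

H has the best ratio (5/3); taking only H gives at most 2×5 = 10 (stopped by the supply cap of 2).
Mixing does better — 3×R, 1×D, and 2×H: area 28 ≤ 28, yield 3·4 + 1·4 + 2·5 = 26.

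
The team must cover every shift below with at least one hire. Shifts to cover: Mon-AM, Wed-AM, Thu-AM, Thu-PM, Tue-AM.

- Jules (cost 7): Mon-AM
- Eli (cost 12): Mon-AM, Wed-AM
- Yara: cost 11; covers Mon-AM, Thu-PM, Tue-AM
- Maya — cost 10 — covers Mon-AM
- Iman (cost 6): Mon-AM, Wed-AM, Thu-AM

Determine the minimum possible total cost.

This is a weighted set-cover instance.
Choose Yara and Iman: together they cover Mon-AM, Wed-AM, Thu-AM, Thu-PM, Tue-AM — every shift.
Total cost: 11 + 6 = 17.
No cover costs less than 17.

17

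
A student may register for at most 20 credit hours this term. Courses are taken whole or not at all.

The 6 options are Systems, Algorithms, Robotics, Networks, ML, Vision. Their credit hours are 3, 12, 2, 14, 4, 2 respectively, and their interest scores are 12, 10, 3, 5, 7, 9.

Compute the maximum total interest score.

Take Systems, Algorithms, Robotics, and Vision: credit hours 3 + 12 + 2 + 2 = 19 ≤ 20, interest score 12 + 10 + 3 + 9 = 34.
No other feasible combination does better.

34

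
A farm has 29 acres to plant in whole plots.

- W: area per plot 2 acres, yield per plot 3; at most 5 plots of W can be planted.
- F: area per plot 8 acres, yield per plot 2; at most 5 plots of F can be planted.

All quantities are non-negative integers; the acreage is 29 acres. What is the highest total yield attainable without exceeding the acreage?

Take 5×W and 2×F: area 26 ≤ 29, yield 5·3 + 2·2 = 19.
W has the best ratio (3/2) and is taken to its limit of 5; remaining capacity is filled optimally with the others.

19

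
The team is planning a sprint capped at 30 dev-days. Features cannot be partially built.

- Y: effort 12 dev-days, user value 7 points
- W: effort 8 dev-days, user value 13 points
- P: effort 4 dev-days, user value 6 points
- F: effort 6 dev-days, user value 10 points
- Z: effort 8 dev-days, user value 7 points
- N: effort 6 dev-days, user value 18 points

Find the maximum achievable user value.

Treat it as a binary knapsack problem.
Allowing fractional choices, the relaxed optimum would be about 52.2, but features are indivisible.
W + P + F + N: effort 8 + 4 + 6 + 6 = 24 ≤ 30, user value 13 + 6 + 10 + 18 = 47.
W + F + Z + N: effort 8 + 6 + 8 + 6 = 28 ≤ 30, user value 13 + 10 + 7 + 18 = 48.
W + P + Z + N: effort 8 + 4 + 8 + 6 = 26 ≤ 30, user value 13 + 6 + 7 + 18 = 44.
Best is W, F, Z, and N with total user value 48.

48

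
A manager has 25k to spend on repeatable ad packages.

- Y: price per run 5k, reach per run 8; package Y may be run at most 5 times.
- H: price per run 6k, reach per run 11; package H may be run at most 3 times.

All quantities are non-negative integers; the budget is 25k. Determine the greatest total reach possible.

41

5×Y: price 25 ≤ 25, reach 5·8 = 40.
1×Y and 3×H: price 23 ≤ 25, reach 1·8 + 3·11 = 41.
Best is 41.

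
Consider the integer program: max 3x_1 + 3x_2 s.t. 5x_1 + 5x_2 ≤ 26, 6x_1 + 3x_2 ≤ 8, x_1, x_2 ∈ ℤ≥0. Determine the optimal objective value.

6

The continuous relaxation peaks at (0, 2.67) with value 8.00; rounding to a feasible lattice point costs some objective.
(x_1,x_2)=(0,2): 5·0+5·2=10≤26, 6·0+3·2=6≤8, objective 6.
(x_1,x_2)=(0,1): 5·0+5·1=5≤26, 6·0+3·1=3≤8, objective 3.
No feasible integer point exceeds 6.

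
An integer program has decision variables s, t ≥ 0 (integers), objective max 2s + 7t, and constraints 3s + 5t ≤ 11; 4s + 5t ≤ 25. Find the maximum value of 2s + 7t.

Relaxing integrality, the LP optimum is 15.40 at (s,t) = (0, 2.2), which is not an integer point.
(s,t)=(0,2): 3·0+5·2=10≤11, 4·0+5·2=10≤25, objective 14.
(s,t)=(1,1): 3·1+5·1=8≤11, 4·1+5·1=9≤25, objective 9.
No feasible integer point exceeds 14.

14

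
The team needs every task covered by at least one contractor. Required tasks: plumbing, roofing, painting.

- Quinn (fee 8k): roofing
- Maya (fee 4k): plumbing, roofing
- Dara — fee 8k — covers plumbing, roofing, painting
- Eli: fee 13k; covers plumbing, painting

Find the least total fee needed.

This is a weighted set-cover instance.
Dara alone covers plumbing, roofing, painting — every task.
Total fee: 8.

8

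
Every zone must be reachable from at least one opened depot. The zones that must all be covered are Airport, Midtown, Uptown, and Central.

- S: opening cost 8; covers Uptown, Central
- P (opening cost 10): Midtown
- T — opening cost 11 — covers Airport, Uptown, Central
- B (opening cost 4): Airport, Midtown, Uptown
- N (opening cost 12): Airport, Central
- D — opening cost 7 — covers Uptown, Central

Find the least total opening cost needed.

11

This is a weighted set-cover instance.
Choose B and D: together they cover Airport, Midtown, Uptown, Central — every zone.
Total opening cost: 4 + 7 = 11.
No cover costs less than 11.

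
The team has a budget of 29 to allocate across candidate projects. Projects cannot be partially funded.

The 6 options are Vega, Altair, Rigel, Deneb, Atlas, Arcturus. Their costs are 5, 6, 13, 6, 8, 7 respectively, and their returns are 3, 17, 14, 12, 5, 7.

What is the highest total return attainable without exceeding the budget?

Allowing fractional choices, the relaxed optimum would be about 47.0, but projects are indivisible.
Vega + Altair + Deneb + Arcturus: cost 5 + 6 + 6 + 7 = 24 ≤ 29, return 3 + 17 + 12 + 7 = 39.
Altair + Deneb + Atlas + Arcturus: cost 6 + 6 + 8 + 7 = 27 ≤ 29, return 17 + 12 + 5 + 7 = 41.
Altair + Rigel + Deneb: cost 6 + 13 + 6 = 25 ≤ 29, return 17 + 14 + 12 = 43.
Best is Altair, Rigel, and Deneb with total return 43.

43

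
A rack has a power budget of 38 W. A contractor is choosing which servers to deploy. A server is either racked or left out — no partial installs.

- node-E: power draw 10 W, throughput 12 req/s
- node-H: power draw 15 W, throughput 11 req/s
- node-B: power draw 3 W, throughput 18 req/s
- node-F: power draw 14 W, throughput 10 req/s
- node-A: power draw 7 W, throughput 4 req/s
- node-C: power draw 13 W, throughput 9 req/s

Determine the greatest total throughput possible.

45

Allowing fractional choices, the relaxed optimum would be about 48.1, but servers are indivisible.
node-E + node-H + node-B + node-A: power draw 10 + 15 + 3 + 7 = 35 ≤ 38, throughput 12 + 11 + 18 + 4 = 45.
node-E + node-B + node-A + node-C: power draw 10 + 3 + 7 + 13 = 33 ≤ 38, throughput 12 + 18 + 4 + 9 = 43.
node-E + node-B + node-F + node-A: power draw 10 + 3 + 14 + 7 = 34 ≤ 38, throughput 12 + 18 + 10 + 4 = 44.
Best is node-E, node-H, node-B, and node-A with total throughput 45.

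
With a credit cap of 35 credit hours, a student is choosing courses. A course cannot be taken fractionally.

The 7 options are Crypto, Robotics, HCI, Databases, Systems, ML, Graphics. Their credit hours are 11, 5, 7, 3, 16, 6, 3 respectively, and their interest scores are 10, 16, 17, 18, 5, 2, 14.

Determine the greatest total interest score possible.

77

Take Crypto, Robotics, HCI, Databases, ML, and Graphics: credit hours 11 + 5 + 7 + 3 + 6 + 3 = 35 ≤ 35, interest score 10 + 16 + 17 + 18 + 2 + 14 = 77.
No other feasible combination does better.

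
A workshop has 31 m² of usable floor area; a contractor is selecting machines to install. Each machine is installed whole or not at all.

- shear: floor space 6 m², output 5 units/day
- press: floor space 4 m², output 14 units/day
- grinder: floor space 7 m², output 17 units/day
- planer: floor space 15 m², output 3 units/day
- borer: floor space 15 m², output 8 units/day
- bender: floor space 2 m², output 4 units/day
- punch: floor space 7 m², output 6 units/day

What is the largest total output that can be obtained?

46

press + grinder + borer + bender: floor space 4 + 7 + 15 + 2 = 28 ≤ 31, output 14 + 17 + 8 + 4 = 43.
shear + press + grinder + bender + punch: floor space 6 + 4 + 7 + 2 + 7 = 26 ≤ 31, output 5 + 14 + 17 + 4 + 6 = 46.
shear + press + grinder + punch: floor space 6 + 4 + 7 + 7 = 24 ≤ 31, output 5 + 14 + 17 + 6 = 42.
Best is shear, press, grinder, bender, and punch with total output 46.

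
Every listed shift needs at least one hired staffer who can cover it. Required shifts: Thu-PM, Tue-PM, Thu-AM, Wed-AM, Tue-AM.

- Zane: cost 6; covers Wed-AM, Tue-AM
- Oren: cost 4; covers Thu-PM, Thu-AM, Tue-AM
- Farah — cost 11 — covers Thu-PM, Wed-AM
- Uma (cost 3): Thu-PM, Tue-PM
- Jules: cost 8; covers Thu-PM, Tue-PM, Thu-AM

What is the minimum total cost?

13

Choose Zane, Oren, and Uma: together they cover Thu-PM, Tue-PM, Thu-AM, Wed-AM, Tue-AM — every shift.
Total cost: 6 + 4 + 3 = 13.
No cover costs less than 13.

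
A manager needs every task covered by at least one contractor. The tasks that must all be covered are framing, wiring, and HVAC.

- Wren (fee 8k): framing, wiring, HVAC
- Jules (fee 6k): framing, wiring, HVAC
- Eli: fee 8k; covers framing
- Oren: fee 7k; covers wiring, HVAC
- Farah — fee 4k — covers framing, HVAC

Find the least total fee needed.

Jules alone covers framing, wiring, HVAC — every task.
Total fee: 6.
No cover costs less than 6.

6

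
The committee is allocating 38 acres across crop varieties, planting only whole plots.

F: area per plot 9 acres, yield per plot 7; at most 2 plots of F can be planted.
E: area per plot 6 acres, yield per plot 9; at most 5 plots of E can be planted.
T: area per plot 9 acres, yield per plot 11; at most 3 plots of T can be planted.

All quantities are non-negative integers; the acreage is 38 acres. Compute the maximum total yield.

4×E and 1×T: area 33 ≤ 38, yield 4·9 + 1·11 = 47.
3×E and 2×T: area 36 ≤ 38, yield 3·9 + 2·11 = 49.
Best is 49.

49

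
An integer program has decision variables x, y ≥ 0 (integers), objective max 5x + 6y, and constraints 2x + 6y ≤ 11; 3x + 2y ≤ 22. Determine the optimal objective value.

25

(x,y)=(5,0) is feasible, giving 25.
(x,y)=(4,0) is feasible, giving 20.
Maximum is 25 at (x,y)=(5,0).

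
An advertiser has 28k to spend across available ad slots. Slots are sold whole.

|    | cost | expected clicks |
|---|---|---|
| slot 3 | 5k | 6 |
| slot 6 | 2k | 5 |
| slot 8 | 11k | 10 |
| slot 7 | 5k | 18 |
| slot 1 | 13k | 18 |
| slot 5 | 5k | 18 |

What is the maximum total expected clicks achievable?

Allowing fractional choices, the relaxed optimum would be about 62.6, but ad slots are indivisible.
slot 3 + slot 7 + slot 1 + slot 5: cost 5 + 5 + 13 + 5 = 28 ≤ 28, expected clicks 6 + 18 + 18 + 18 = 60.
slot 3 + slot 6 + slot 8 + slot 7 + slot 5: cost 5 + 2 + 11 + 5 + 5 = 28 ≤ 28, expected clicks 6 + 5 + 10 + 18 + 18 = 57.
slot 6 + slot 7 + slot 1 + slot 5: cost 2 + 5 + 13 + 5 = 25 ≤ 28, expected clicks 5 + 18 + 18 + 18 = 59.
Best is slot 3, slot 7, slot 1, and slot 5 with total expected clicks 60.

60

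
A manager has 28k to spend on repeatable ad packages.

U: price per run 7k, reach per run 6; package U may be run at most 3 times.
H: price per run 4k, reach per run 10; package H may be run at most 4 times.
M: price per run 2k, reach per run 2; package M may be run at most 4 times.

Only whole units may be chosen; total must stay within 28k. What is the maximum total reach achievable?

H has the best ratio (10/4); taking only H gives at most 4×10 = 40 (stopped by the supply cap of 4).
Mixing does better — 1×U, 4×H, and 2×M: price 27 ≤ 28, reach 1·6 + 4·10 + 2·2 = 50.

50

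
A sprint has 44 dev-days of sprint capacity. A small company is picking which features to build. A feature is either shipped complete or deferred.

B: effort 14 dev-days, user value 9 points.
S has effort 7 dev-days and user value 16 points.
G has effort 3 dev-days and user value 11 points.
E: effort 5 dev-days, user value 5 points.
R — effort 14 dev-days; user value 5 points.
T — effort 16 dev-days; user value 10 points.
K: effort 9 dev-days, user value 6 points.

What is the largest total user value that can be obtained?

48

This is a 0-1 knapsack instance.
Take S, G, E, T, and K: effort 7 + 3 + 5 + 16 + 9 = 40 ≤ 44, user value 16 + 11 + 5 + 10 + 6 = 48.
No other feasible combination does better.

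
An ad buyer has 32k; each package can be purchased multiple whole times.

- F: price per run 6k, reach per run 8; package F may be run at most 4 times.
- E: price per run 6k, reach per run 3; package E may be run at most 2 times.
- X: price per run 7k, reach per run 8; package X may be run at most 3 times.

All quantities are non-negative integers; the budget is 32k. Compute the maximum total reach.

40

This is a bounded integer knapsack.
F has the best ratio (8/6); taking only F gives at most 4×8 = 32 (stopped by the supply cap of 4).
Mixing does better — 3×F and 2×X: price 32 ≤ 32, reach 3·8 + 2·8 = 40.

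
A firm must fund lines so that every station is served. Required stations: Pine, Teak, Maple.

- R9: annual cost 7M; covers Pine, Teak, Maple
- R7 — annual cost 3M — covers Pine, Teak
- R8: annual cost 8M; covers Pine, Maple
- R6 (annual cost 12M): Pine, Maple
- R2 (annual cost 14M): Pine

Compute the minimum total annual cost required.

The greedy cost-per-new-station heuristic would pick R7 and R9 for 10, but a cheaper cover exists.
R9 alone covers Pine, Teak, Maple — every station.
Total annual cost: 7.
No cover costs less than 7.

7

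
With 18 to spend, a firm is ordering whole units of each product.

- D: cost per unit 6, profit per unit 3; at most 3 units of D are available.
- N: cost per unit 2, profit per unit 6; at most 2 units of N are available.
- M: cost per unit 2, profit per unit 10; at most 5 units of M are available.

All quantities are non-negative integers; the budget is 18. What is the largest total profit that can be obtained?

62

This is a bounded integer knapsack.
Take 2×N and 5×M: cost 14 ≤ 18, profit 2·6 + 5·10 = 62.
M has the best ratio (10/2) and is taken to its limit of 5; remaining capacity is filled optimally with the others.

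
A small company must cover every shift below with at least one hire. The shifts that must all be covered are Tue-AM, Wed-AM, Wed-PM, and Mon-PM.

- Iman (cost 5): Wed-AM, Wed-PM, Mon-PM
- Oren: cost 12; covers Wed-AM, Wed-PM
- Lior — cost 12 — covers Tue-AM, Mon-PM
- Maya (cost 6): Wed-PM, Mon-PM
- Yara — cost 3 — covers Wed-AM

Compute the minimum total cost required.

Choose Iman and Lior: together they cover Tue-AM, Wed-AM, Wed-PM, Mon-PM — every shift.
Total cost: 5 + 12 = 17.
No cover costs less than 17.

17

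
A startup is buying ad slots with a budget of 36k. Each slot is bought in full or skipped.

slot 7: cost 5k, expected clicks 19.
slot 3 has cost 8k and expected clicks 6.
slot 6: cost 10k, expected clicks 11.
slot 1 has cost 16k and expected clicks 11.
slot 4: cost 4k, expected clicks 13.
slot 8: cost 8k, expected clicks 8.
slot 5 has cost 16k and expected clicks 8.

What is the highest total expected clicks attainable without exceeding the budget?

57

Treat it as a binary knapsack problem.
Allowing fractional choices, the relaxed optimum would be about 57.7, but ad slots are indivisible.
slot 7 + slot 3 + slot 6 + slot 4 + slot 8: cost 5 + 8 + 10 + 4 + 8 = 35 ≤ 36, expected clicks 19 + 6 + 11 + 13 + 8 = 57.
slot 7 + slot 6 + slot 1 + slot 4: cost 5 + 10 + 16 + 4 = 35 ≤ 36, expected clicks 19 + 11 + 11 + 13 = 54.
Best is slot 7, slot 3, slot 6, slot 4, and slot 8 with total expected clicks 57.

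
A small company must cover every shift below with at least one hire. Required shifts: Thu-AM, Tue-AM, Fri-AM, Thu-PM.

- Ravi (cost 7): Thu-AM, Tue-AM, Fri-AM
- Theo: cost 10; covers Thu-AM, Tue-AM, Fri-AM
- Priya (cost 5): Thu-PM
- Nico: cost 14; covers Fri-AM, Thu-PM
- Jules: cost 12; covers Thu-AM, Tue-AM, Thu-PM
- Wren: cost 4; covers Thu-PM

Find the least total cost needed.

11

This is an integer covering problem.
Choose Ravi and Wren: together they cover Thu-AM, Tue-AM, Fri-AM, Thu-PM — every shift.
Total cost: 7 + 4 = 11.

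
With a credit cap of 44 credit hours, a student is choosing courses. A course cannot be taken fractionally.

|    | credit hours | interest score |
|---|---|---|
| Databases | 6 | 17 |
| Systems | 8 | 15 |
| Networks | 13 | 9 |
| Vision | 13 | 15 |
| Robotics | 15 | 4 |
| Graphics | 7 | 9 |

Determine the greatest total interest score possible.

Allowing fractional choices, the relaxed optimum would be about 62.9, but courses are indivisible.
Databases + Systems + Vision + Graphics: credit hours 6 + 8 + 13 + 7 = 34 ≤ 44, interest score 17 + 15 + 15 + 9 = 56.
Databases + Systems + Networks + Vision: credit hours 6 + 8 + 13 + 13 = 40 ≤ 44, interest score 17 + 15 + 9 + 15 = 56.
The maximum interest score is 56; one optimal choice is Databases, Systems, Vision, and Graphics.

56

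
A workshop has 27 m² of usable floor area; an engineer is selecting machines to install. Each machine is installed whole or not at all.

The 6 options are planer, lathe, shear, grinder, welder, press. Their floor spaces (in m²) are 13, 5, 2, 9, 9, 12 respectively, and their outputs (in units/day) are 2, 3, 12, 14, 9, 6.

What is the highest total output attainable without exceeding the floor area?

shear + grinder + welder: floor space 2 + 9 + 9 = 20 ≤ 27, output 12 + 14 + 9 = 35.
lathe + shear + grinder + welder: floor space 5 + 2 + 9 + 9 = 25 ≤ 27, output 3 + 12 + 14 + 9 = 38.
Best is lathe, shear, grinder, and welder with total output 38.

38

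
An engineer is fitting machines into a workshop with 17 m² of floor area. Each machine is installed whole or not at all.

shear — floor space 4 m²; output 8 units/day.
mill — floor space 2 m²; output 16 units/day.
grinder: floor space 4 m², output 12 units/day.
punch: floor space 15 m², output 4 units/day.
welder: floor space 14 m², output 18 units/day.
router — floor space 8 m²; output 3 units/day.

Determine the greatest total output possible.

Allowing fractional choices, the relaxed optimum would be about 45.0, but machines are indivisible.
mill + welder: floor space 2 + 14 = 16 ≤ 17, output 16 + 18 = 34.
mill + grinder + router: floor space 2 + 4 + 8 = 14 ≤ 17, output 16 + 12 + 3 = 31.
shear + mill + grinder: floor space 4 + 2 + 4 = 10 ≤ 17, output 8 + 16 + 12 = 36.
Best is shear, mill, and grinder with total output 36.

36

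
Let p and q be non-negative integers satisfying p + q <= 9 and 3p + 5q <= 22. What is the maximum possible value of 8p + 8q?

The continuous relaxation peaks at (7.33, 0) with value 58.67; rounding to a feasible lattice point costs some objective.
(p,q)=(7,0): 1·7+1·0=7≤9, 3·7+5·0=21≤22, objective 56.
(p,q)=(6,0): 1·6+1·0=6≤9, 3·6+5·0=18≤22, objective 48.
The best lattice point is (7,0), giving 56.

56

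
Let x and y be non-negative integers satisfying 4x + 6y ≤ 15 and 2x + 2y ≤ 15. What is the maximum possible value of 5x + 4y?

15

The continuous relaxation peaks at (3.75, 0) with value 18.75; rounding to a feasible lattice point costs some objective.
(x,y)=(3,0): 4·3+6·0=12≤15, 2·3+2·0=6≤15, objective 15.
(x,y)=(2,1): 4·2+6·1=14≤15, 2·2+2·1=6≤15, objective 14.
(x,y)=(2,0): 4·2+6·0=8≤15, 2·2+2·0=4≤15, objective 10.
Maximum is 15 at (x,y)=(3,0).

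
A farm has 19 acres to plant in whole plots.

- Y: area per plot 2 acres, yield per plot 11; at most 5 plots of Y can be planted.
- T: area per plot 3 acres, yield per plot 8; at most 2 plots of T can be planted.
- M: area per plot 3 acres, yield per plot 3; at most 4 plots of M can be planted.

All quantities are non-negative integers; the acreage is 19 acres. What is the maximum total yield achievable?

74

5×Y, 2×T, and 1×M: area 19 ≤ 19, yield 5·11 + 2·8 + 1·3 = 74.
5×Y and 2×T: area 16 ≤ 19, yield 5·11 + 2·8 = 71.
Best is 74.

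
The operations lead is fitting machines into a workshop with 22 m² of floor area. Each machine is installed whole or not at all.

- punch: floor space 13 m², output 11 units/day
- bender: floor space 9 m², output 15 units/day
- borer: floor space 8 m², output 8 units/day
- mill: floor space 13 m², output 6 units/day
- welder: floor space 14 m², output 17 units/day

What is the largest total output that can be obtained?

26

Treat it as a binary knapsack problem.
Allowing fractional choices, the relaxed optimum would be about 30.8, but machines are indivisible.
bender + borer: floor space 9 + 8 = 17 ≤ 22, output 15 + 8 = 23.
punch + bender: floor space 13 + 9 = 22 ≤ 22, output 11 + 15 = 26.
borer + welder: floor space 8 + 14 = 22 ≤ 22, output 8 + 17 = 25.
Best is punch and bender with total output 26.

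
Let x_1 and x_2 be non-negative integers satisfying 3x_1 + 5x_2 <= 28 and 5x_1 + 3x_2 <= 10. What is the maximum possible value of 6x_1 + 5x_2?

15

The continuous relaxation peaks at (0, 3.33) with value 16.67; rounding to a feasible lattice point costs some objective.
(x_1,x_2)=(0,3): 3·0+5·3=15≤28, 5·0+3·3=9≤10, objective 15.
(x_1,x_2)=(0,2): 3·0+5·2=10≤28, 5·0+3·2=6≤10, objective 10.
The best lattice point is (0,3), giving 15.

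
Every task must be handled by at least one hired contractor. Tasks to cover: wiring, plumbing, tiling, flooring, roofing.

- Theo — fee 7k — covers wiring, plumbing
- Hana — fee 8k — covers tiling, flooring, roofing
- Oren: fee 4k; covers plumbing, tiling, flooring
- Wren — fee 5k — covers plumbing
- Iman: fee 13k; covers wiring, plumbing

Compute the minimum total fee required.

This is an integer covering problem.
The greedy cost-per-new-task heuristic would pick Oren, Theo, and Hana for 19, but a cheaper cover exists.
Choose Theo and Hana: together they cover wiring, plumbing, tiling, flooring, roofing — every task.
Total fee: 7 + 8 = 15.
No cover costs less than 15.

15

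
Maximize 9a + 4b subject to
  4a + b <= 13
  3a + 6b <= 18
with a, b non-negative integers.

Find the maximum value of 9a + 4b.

Relaxing integrality, the LP optimum is 32.00 at (a,b) = (2.86, 1.57), which is not an integer point.
(a,b)=(3,1): 4·3+1·1=13≤13, 3·3+6·1=15≤18, objective 31.
(a,b)=(3,0): 4·3+1·0=12≤13, 3·3+6·0=9≤18, objective 27.
(a,b)=(2,2): 4·2+1·2=10≤13, 3·2+6·2=18≤18, objective 26.
No feasible integer point exceeds 31.

31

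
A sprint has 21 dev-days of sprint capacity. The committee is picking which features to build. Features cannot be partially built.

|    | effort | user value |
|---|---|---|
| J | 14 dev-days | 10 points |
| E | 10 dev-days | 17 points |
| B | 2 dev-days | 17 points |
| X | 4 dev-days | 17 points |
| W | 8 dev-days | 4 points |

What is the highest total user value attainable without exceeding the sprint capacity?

51

This is an integer program with binary decision variables.
E + B + X: effort 10 + 2 + 4 = 16 ≤ 21, user value 17 + 17 + 17 = 51.
J + B + X: effort 14 + 2 + 4 = 20 ≤ 21, user value 10 + 17 + 17 = 44.
Best is E, B, and X with total user value 51.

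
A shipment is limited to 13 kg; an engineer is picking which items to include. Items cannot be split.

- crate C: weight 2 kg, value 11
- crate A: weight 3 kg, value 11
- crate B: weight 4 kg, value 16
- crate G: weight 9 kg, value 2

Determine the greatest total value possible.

38

Take crate C, crate A, and crate B: weight 2 + 3 + 4 = 9 ≤ 13, value 11 + 11 + 16 = 38.
No other feasible combination does better.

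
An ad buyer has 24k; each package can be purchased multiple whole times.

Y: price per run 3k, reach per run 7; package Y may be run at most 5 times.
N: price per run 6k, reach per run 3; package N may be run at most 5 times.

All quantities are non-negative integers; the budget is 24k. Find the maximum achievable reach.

5×Y and 1×N: price 21 ≤ 24, reach 5·7 + 1·3 = 38.
5×Y: price 15 ≤ 24, reach 5·7 = 35.
Best is 38.

38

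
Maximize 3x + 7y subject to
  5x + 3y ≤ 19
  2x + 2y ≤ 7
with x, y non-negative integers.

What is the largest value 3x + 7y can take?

(x,y)=(0,3): 5·0+3·3=9≤19, 2·0+2·3=6≤7, objective 21.
(x,y)=(1,2): 5·1+3·2=11≤19, 2·1+2·2=6≤7, objective 17.
No feasible integer point exceeds 21.

21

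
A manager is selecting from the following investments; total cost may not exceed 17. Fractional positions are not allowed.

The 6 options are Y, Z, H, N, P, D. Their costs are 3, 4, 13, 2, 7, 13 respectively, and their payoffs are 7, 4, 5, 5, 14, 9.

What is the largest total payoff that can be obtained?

30

Y + Z + N + P: cost 3 + 4 + 2 + 7 = 16 ≤ 17, payoff 7 + 4 + 5 + 14 = 30.
Y + Z + P: cost 3 + 4 + 7 = 14 ≤ 17, payoff 7 + 4 + 14 = 25.
Y + N + P: cost 3 + 2 + 7 = 12 ≤ 17, payoff 7 + 5 + 14 = 26.
Best is Y, Z, N, and P with total payoff 30.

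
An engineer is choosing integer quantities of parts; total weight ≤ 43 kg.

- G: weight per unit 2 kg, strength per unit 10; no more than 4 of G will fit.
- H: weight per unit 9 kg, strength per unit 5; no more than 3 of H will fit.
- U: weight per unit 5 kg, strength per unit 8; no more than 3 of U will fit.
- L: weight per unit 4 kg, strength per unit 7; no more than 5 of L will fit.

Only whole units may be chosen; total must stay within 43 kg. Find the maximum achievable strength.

4×G, 3×U, and 5×L: weight 43 ≤ 43, strength 4·10 + 3·8 + 5·7 = 99.
4×G, 3×U, and 4×L: weight 39 ≤ 43, strength 4·10 + 3·8 + 4·7 = 92.
Best is 99.

99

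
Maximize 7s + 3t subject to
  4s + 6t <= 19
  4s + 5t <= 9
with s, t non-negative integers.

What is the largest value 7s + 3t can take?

Relaxing integrality, the LP optimum is 15.75 at (s,t) = (2.25, 0), which is not an integer point.
(s,t)=(2,0) is feasible, giving 14.
(s,t)=(1,1) is feasible, giving 10.
The best lattice point is (2,0), giving 14.

14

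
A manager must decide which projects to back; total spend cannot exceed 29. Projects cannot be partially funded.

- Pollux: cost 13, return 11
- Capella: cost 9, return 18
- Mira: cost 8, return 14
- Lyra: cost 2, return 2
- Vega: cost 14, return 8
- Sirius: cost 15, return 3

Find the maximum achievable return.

34

Capella + Mira + Lyra: cost 9 + 8 + 2 = 19 ≤ 29, return 18 + 14 + 2 = 34.
Capella + Mira: cost 9 + 8 = 17 ≤ 29, return 18 + 14 = 32.
Best is Capella, Mira, and Lyra with total return 34.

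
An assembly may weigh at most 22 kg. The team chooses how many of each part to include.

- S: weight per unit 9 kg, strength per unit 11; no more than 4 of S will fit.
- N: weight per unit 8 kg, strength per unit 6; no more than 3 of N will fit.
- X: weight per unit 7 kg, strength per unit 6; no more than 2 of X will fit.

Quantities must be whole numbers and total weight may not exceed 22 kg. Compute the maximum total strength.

22

Take 2×S: weight 18 ≤ 22, strength 2·11 = 22.
No other integer combination yields more.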